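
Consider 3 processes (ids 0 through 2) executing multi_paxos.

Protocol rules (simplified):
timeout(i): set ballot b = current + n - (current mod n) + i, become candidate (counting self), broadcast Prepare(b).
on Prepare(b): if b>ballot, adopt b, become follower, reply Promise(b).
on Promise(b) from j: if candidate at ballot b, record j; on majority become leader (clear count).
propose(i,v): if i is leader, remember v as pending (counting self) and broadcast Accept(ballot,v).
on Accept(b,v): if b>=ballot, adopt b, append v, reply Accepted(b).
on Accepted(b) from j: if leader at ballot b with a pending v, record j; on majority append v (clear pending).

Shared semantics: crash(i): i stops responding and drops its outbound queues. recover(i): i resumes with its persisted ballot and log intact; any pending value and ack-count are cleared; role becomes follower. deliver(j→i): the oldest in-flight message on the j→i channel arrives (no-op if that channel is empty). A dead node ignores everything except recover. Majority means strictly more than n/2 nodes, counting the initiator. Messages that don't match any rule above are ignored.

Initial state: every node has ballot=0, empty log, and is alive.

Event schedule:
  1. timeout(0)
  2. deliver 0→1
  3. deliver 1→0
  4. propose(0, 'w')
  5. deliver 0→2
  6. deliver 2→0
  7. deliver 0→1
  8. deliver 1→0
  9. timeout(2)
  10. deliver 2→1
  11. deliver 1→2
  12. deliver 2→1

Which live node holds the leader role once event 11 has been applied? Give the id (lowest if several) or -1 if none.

0

after 1 — timeout(0): n0:cand/b3/[-]
after 2 — deliver 0→1: n1:foll/b3/[-]
after 3 — deliver 1→0: n0:lead/b3/[-]
after 4 — propose(0,'w'): ·
after 5 — deliver 0→2: n2:foll/b3/[-]
after 6 — deliver 2→0: ·
after 7 — deliver 0→1: n1:foll/b3/[w]
after 8 — deliver 1→0: n0:lead/b3/[w]
after 9 — timeout(2): n2:cand/b8/[-]
after 10 — deliver 2→1: n1:foll/b8/[w]
after 11 — deliver 1→2: n2:lead/b8/[-]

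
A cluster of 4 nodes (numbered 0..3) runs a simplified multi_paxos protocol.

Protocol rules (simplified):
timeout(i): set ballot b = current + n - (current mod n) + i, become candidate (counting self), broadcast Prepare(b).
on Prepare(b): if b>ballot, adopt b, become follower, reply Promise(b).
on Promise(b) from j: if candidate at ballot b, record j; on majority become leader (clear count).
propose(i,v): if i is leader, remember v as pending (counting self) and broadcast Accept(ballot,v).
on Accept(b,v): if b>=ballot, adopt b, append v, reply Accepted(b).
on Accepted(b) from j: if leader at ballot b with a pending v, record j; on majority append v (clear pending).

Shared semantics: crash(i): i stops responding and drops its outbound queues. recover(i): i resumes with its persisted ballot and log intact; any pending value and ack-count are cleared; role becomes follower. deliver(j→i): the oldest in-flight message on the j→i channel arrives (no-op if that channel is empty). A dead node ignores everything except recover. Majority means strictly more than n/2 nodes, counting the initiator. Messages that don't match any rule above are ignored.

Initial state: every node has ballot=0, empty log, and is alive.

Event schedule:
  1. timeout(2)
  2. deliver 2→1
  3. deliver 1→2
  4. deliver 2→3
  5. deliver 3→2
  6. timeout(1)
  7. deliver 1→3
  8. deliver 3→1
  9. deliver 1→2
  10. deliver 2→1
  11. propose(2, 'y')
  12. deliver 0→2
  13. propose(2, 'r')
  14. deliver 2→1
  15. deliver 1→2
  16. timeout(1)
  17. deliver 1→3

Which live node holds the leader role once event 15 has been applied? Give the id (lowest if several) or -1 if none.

1. timeout(2):  <2:cand b6 ->
2. deliver 2→1:  <1:foll b6 ->
3. deliver 1→2:  nop
4. deliver 2→3:  <3:foll b6 ->
5. deliver 3→2:  <2:lead b6 ->
6. timeout(1):  <1:cand b9 ->
7. deliver 1→3:  <3:foll b9 ->
8. deliver 3→1:  nop
9. deliver 1→2:  <2:foll b9 ->
10. deliver 2→1:  <1:lead b9 ->
11. propose(2,'y'):  nop
12. deliver 0→2:  nop
13. propose(2,'r'):  nop
14. deliver 2→1:  nop
15. deliver 1→2:  nop

1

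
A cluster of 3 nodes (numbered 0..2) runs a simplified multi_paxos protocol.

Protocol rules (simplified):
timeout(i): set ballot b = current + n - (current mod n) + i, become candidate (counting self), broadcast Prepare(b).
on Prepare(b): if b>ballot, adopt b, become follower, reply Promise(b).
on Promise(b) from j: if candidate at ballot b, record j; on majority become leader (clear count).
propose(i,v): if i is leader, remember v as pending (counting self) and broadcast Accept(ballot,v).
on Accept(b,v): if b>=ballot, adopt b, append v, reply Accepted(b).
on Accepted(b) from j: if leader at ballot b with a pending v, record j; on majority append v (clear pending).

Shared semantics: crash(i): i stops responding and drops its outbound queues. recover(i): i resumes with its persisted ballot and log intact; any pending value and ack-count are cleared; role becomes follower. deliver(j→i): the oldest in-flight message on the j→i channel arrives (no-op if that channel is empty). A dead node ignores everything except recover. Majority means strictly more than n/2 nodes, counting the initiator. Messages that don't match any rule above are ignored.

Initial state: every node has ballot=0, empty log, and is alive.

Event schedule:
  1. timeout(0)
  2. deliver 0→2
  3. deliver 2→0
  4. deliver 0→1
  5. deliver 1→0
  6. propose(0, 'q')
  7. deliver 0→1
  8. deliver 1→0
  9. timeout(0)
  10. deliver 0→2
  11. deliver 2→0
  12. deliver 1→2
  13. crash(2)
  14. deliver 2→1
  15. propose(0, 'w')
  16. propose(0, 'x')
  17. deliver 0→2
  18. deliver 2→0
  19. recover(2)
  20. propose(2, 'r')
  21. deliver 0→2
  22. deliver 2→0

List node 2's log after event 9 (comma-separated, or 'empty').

empty

e1 timeout(0): 0[cand,b=3,-]
e2 deliver 0→2: 2[foll,b=3,-]
e3 deliver 2→0: 0[lead,b=3,-]
e4 deliver 0→1: 1[foll,b=3,-]
e5 deliver 1→0: ·
e6 propose(0,'q'): ·
e7 deliver 0→1: 1[foll,b=3,q]
e8 deliver 1→0: 0[lead,b=3,q]
e9 timeout(0): 0[cand,b=6,q]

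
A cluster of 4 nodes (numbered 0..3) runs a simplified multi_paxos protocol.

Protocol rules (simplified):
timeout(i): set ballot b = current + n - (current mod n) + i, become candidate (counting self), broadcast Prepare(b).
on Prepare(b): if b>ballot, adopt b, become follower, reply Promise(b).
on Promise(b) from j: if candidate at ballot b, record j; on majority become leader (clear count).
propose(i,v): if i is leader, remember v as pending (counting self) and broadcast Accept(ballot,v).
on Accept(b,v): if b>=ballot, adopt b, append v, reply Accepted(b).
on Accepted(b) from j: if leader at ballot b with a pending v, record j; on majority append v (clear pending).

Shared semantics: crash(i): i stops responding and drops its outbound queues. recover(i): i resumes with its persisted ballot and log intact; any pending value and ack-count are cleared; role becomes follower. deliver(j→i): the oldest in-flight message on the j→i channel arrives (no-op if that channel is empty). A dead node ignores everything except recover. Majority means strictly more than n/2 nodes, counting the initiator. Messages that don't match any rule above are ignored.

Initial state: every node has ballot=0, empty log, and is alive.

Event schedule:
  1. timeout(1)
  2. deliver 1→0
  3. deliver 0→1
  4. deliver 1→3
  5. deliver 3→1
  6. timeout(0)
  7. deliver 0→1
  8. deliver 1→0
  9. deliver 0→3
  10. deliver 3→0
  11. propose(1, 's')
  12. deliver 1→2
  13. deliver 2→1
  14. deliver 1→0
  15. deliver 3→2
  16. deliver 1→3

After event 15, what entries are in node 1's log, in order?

after 1 — timeout(1): n1:cand/b5/[-]
after 2 — deliver 1→0: n0:foll/b5/[-]
after 3 — deliver 0→1: ·
after 4 — deliver 1→3: n3:foll/b5/[-]
after 5 — deliver 3→1: n1:lead/b5/[-]
after 6 — timeout(0): n0:cand/b8/[-]
after 7 — deliver 0→1: n1:foll/b8/[-]
after 8 — deliver 1→0: ·
after 9 — deliver 0→3: n3:foll/b8/[-]
after 10 — deliver 3→0: n0:lead/b8/[-]
after 11 — propose(1,'s'): ·
after 12 — deliver 1→2: n2:foll/b5/[-]
after 13 — deliver 2→1: ·
after 14 — deliver 1→0: ·
after 15 — deliver 3→2: ·

empty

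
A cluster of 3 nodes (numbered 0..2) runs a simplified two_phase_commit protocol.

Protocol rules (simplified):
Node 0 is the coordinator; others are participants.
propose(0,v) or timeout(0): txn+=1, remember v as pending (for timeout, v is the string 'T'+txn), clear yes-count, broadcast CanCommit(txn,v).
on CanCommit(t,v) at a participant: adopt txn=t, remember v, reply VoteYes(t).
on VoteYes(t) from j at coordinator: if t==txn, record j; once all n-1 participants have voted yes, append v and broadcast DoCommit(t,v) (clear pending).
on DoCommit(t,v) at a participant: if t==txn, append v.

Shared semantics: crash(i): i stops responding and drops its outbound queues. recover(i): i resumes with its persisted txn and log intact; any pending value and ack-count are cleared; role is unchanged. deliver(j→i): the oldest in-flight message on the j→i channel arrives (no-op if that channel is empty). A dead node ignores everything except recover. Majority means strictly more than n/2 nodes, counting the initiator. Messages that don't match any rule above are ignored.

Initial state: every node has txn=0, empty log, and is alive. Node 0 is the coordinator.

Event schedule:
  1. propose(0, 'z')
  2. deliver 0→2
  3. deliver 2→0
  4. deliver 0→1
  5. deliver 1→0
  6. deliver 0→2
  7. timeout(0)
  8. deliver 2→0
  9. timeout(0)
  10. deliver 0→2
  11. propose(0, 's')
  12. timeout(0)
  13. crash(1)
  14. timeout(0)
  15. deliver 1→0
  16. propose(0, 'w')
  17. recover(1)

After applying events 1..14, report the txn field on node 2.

2

e1 propose(0,'z'): 0[coor,t=1,-]
e2 deliver 0→2: 2[part,t=1,-]
e3 deliver 2→0: ·
e4 deliver 0→1: 1[part,t=1,-]
e5 deliver 1→0: 0[coor,t=1,z]
e6 deliver 0→2: 2[part,t=1,z]
e7 timeout(0): 0[coor,t=2,z]
e8 deliver 2→0: ·
e9 timeout(0): 0[coor,t=3,z]
e10 deliver 0→2: 2[part,t=2,z]
e11 propose(0,'s'): 0[coor,t=4,z]
e12 timeout(0): 0[coor,t=5,z]
e13 crash(1): 1[✗part,t=1,-]
e14 timeout(0): 0[coor,t=6,z]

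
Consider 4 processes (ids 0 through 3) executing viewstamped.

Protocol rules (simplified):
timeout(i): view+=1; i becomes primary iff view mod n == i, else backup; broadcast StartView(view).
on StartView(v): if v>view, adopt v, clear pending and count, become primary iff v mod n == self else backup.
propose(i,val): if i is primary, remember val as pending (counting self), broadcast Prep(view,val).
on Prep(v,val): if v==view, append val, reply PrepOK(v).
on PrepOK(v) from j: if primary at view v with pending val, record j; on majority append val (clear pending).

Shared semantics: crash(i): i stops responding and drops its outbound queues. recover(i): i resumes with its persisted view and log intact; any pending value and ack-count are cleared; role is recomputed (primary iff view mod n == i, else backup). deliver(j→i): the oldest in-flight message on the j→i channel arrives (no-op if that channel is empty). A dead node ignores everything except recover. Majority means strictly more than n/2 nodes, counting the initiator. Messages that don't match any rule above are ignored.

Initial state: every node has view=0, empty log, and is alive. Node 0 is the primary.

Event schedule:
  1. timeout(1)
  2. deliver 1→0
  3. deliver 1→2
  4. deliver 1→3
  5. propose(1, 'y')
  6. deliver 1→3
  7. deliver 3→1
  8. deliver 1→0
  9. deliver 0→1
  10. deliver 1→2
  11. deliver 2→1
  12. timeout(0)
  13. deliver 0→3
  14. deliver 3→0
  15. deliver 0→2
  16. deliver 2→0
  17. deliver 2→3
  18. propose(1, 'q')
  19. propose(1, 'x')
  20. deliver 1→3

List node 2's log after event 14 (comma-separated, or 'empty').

[1] timeout(1) → N1(prim v1 [-])
[2] deliver 1→0 → N0(back v1 [-])
[3] deliver 1→2 → N2(back v1 [-])
[4] deliver 1→3 → N3(back v1 [-])
[5] propose(1,'y') → ∅
[6] deliver 1→3 → N3(back v1 [y])
[7] deliver 3→1 → ∅
[8] deliver 1→0 → N0(back v1 [y])
[9] deliver 0→1 → N1(prim v1 [y])
[10] deliver 1→2 → N2(back v1 [y])
[11] deliver 2→1 → ∅
[12] timeout(0) → N0(back v2 [y])
[13] deliver 0→3 → N3(back v2 [y])
[14] deliver 3→0 → ∅

y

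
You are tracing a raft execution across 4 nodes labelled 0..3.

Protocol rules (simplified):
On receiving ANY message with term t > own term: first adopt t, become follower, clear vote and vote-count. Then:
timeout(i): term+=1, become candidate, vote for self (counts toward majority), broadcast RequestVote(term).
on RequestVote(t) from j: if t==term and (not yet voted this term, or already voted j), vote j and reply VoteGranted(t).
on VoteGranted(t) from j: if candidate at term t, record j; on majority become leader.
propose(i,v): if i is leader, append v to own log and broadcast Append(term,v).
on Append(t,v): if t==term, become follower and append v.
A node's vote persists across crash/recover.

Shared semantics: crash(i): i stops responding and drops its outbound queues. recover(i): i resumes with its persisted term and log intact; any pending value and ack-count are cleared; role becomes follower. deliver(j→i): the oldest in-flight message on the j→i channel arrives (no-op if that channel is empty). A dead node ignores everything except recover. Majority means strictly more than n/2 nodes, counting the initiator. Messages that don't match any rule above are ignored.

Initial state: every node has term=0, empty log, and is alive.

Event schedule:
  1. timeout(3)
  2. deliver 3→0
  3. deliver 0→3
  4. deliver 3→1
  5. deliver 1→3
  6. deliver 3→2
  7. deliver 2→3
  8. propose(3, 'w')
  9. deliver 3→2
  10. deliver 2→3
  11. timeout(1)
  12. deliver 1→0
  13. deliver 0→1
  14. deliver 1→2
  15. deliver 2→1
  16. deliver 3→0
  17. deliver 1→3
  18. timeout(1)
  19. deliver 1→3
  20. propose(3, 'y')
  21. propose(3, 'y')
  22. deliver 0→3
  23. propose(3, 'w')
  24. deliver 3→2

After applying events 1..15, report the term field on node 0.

2

[1] timeout(3) → N3(cand t1 [-])
[2] deliver 3→0 → N0(foll t1 [-])
[3] deliver 0→3 → ∅
[4] deliver 3→1 → N1(foll t1 [-])
[5] deliver 1→3 → N3(lead t1 [-])
[6] deliver 3→2 → N2(foll t1 [-])
[7] deliver 2→3 → ∅
[8] propose(3,'w') → N3(lead t1 [w])
[9] deliver 3→2 → N2(foll t1 [w])
[10] deliver 2→3 → ∅
[11] timeout(1) → N1(cand t2 [-])
[12] deliver 1→0 → N0(foll t2 [-])
[13] deliver 0→1 → ∅
[14] deliver 1→2 → N2(foll t2 [w])
[15] deliver 2→1 → N1(lead t2 [-])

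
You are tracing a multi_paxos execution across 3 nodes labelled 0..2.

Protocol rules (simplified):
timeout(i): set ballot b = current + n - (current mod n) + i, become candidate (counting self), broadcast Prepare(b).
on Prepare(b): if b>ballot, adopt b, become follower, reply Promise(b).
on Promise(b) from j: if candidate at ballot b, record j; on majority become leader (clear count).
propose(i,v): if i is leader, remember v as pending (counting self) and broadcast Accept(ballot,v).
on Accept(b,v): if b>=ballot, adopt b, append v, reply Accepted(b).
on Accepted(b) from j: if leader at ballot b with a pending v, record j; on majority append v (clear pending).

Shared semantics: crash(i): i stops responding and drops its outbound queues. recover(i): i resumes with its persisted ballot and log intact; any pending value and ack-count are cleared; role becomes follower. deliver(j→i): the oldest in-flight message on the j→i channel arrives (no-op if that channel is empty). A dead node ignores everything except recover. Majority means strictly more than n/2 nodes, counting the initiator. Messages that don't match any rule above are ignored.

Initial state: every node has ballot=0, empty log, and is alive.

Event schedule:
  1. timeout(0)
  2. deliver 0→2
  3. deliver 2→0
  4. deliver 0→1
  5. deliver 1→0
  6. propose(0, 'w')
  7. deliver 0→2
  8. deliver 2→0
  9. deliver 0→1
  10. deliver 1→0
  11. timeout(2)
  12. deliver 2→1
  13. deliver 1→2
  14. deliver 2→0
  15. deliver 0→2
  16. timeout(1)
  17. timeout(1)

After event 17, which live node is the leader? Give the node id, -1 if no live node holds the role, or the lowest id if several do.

e1 timeout(0): 0[cand,b=3,-]
e2 deliver 0→2: 2[foll,b=3,-]
e3 deliver 2→0: 0[lead,b=3,-]
e4 deliver 0→1: 1[foll,b=3,-]
e5 deliver 1→0: ·
e6 propose(0,'w'): ·
e7 deliver 0→2: 2[foll,b=3,w]
e8 deliver 2→0: 0[lead,b=3,w]
e9 deliver 0→1: 1[foll,b=3,w]
e10 deliver 1→0: ·
e11 timeout(2): 2[cand,b=8,w]
e12 deliver 2→1: 1[foll,b=8,w]
e13 deliver 1→2: 2[lead,b=8,w]
e14 deliver 2→0: 0[foll,b=8,w]
e15 deliver 0→2: ·
e16 timeout(1): 1[cand,b=10,w]
e17 timeout(1): 1[cand,b=13,w]

2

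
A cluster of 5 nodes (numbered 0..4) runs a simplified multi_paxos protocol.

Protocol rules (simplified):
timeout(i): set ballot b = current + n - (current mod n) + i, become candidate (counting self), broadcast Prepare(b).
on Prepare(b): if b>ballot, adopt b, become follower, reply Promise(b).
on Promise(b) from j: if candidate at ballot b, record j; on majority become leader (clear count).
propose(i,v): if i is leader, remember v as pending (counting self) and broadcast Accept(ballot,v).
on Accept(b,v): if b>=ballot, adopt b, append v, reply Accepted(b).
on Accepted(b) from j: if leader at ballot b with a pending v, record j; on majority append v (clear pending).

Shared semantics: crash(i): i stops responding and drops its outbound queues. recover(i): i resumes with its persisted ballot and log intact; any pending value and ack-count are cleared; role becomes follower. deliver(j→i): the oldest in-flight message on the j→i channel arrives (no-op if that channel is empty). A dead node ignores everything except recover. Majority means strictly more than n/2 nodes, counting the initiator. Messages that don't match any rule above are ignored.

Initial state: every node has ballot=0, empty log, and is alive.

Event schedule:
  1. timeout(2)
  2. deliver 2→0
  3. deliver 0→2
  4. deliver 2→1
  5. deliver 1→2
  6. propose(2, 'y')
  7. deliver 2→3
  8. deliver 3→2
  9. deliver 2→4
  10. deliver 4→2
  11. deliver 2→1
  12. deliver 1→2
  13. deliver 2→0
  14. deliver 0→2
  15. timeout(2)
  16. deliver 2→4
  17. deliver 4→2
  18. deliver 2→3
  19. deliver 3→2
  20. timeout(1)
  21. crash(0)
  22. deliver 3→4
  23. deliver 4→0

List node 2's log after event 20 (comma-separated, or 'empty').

e1 timeout(2): 2[cand,b=7,-]
e2 deliver 2→0: 0[foll,b=7,-]
e3 deliver 0→2: ·
e4 deliver 2→1: 1[foll,b=7,-]
e5 deliver 1→2: 2[lead,b=7,-]
e6 propose(2,'y'): ·
e7 deliver 2→3: 3[foll,b=7,-]
e8 deliver 3→2: ·
e9 deliver 2→4: 4[foll,b=7,-]
e10 deliver 4→2: ·
e11 deliver 2→1: 1[foll,b=7,y]
e12 deliver 1→2: ·
e13 deliver 2→0: 0[foll,b=7,y]
e14 deliver 0→2: 2[lead,b=7,y]
e15 timeout(2): 2[cand,b=12,y]
e16 deliver 2→4: 4[foll,b=7,y]
e17 deliver 4→2: ·
e18 deliver 2→3: 3[foll,b=7,y]
e19 deliver 3→2: ·
e20 timeout(1): 1[cand,b=11,y]

y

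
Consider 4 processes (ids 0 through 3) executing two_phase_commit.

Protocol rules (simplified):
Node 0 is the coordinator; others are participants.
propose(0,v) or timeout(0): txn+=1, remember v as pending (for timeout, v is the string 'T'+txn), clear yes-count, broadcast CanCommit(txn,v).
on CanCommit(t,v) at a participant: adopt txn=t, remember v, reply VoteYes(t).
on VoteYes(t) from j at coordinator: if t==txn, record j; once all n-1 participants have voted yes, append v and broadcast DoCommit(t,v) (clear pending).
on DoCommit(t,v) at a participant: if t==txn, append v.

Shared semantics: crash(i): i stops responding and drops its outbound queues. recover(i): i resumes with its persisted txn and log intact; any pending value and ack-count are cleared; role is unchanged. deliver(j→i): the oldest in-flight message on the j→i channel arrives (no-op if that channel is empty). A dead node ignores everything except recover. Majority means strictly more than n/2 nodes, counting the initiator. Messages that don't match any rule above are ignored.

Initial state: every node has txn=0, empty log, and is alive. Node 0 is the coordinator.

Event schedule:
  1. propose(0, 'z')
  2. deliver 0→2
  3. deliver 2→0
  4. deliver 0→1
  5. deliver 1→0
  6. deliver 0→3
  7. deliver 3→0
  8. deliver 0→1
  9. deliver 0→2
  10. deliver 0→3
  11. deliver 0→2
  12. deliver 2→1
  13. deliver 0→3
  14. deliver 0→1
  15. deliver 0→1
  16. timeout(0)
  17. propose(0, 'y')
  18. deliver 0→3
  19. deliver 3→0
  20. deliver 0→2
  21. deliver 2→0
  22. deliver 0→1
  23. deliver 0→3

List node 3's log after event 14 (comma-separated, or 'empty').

[1] propose(0,'z') → N0(coor t1 [-])
[2] deliver 0→2 → N2(part t1 [-])
[3] deliver 2→0 → ∅
[4] deliver 0→1 → N1(part t1 [-])
[5] deliver 1→0 → ∅
[6] deliver 0→3 → N3(part t1 [-])
[7] deliver 3→0 → N0(coor t1 [z])
[8] deliver 0→1 → N1(part t1 [z])
[9] deliver 0→2 → N2(part t1 [z])
[10] deliver 0→3 → N3(part t1 [z])
[11] deliver 0→2 → ∅
[12] deliver 2→1 → ∅
[13] deliver 0→3 → ∅
[14] deliver 0→1 → ∅

z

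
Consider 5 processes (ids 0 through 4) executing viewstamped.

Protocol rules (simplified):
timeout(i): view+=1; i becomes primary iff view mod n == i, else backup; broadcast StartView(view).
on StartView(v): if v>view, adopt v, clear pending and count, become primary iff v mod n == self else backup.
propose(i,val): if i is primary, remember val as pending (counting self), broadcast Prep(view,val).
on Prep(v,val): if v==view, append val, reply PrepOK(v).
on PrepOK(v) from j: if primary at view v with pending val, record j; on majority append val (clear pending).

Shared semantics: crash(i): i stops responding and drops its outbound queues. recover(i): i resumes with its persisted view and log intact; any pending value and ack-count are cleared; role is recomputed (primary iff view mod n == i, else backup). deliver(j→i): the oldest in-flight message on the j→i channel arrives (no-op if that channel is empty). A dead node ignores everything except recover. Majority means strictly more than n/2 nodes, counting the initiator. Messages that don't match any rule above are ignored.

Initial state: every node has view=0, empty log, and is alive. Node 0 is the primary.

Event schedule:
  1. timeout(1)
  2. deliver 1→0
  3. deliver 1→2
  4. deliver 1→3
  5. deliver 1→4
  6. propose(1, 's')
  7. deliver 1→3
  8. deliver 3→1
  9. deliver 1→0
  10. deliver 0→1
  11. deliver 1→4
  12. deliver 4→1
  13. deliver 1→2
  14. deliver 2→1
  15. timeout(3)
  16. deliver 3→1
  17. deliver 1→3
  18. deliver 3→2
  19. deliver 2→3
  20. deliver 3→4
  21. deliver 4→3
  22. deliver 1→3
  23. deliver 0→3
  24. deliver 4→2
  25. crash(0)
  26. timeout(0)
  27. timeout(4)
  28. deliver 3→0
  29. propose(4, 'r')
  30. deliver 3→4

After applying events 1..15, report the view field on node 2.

1

1. timeout(1):  <1:prim v1 ->
2. deliver 1→0:  <0:back v1 ->
3. deliver 1→2:  <2:back v1 ->
4. deliver 1→3:  <3:back v1 ->
5. deliver 1→4:  <4:back v1 ->
6. propose(1,'s'):  nop
7. deliver 1→3:  <3:back v1 s>
8. deliver 3→1:  nop
9. deliver 1→0:  <0:back v1 s>
10. deliver 0→1:  <1:prim v1 s>
11. deliver 1→4:  <4:back v1 s>
12. deliver 4→1:  nop
13. deliver 1→2:  <2:back v1 s>
14. deliver 2→1:  nop
15. timeout(3):  <3:back v2 s>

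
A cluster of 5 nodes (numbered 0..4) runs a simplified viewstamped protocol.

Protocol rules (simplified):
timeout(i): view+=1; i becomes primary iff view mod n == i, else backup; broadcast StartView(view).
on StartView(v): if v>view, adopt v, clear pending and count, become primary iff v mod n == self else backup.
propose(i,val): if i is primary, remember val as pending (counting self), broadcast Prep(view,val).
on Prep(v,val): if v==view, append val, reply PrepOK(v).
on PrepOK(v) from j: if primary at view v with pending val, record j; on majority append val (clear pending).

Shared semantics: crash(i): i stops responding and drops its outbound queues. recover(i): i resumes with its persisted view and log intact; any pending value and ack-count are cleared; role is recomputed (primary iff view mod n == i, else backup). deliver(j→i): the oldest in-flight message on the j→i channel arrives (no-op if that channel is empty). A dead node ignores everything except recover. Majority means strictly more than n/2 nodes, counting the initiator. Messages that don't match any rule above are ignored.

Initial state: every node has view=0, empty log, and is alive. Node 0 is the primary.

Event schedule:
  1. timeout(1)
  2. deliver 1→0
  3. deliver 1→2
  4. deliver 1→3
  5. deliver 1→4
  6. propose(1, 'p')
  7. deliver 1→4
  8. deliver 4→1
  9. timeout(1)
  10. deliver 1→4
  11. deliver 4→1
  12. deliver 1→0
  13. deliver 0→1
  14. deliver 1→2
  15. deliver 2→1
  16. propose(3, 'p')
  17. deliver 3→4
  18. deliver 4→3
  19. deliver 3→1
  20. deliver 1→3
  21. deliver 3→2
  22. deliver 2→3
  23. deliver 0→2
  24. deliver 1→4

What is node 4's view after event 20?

2

step 1 timeout(1): 1={prim,v=1,log=-}
step 2 deliver 1→0: 0={back,v=1,log=-}
step 3 deliver 1→2: 2={back,v=1,log=-}
step 4 deliver 1→3: 3={back,v=1,log=-}
step 5 deliver 1→4: 4={back,v=1,log=-}
step 6 propose(1,'p'): —
step 7 deliver 1→4: 4={back,v=1,log=p}
step 8 deliver 4→1: —
step 9 timeout(1): 1={back,v=2,log=-}
step 10 deliver 1→4: 4={back,v=2,log=p}
step 11 deliver 4→1: —
step 12 deliver 1→0: 0={back,v=1,log=p}
step 13 deliver 0→1: —
step 14 deliver 1→2: 2={back,v=1,log=p}
step 15 deliver 2→1: —
step 16 propose(3,'p'): —
step 17 deliver 3→4: —
step 18 deliver 4→3: —
step 19 deliver 3→1: —
step 20 deliver 1→3: 3={back,v=1,log=p}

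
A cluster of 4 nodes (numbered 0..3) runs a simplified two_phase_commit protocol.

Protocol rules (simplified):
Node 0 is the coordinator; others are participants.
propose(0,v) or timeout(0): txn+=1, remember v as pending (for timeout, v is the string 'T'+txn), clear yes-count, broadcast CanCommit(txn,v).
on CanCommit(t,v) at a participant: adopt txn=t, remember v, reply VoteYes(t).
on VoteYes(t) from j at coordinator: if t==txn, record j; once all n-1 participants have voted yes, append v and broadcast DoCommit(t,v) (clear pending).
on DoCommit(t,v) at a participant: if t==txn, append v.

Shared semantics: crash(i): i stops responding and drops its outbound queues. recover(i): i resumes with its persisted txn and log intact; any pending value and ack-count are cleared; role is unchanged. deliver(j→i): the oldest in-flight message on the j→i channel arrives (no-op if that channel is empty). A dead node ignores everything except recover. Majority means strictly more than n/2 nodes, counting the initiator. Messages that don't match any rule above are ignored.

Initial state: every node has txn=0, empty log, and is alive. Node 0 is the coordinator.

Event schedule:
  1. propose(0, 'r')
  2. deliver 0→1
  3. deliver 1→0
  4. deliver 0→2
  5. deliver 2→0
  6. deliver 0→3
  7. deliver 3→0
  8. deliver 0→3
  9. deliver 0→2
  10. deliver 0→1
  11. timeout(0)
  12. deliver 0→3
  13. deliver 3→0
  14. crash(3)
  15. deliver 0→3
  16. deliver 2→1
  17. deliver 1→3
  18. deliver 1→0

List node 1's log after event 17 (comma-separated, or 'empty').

1. propose(0,'r'):  <0:coor t1 ->
2. deliver 0→1:  <1:part t1 ->
3. deliver 1→0:  nop
4. deliver 0→2:  <2:part t1 ->
5. deliver 2→0:  nop
6. deliver 0→3:  <3:part t1 ->
7. deliver 3→0:  <0:coor t1 r>
8. deliver 0→3:  <3:part t1 r>
9. deliver 0→2:  <2:part t1 r>
10. deliver 0→1:  <1:part t1 r>
11. timeout(0):  <0:coor t2 r>
12. deliver 0→3:  <3:part t2 r>
13. deliver 3→0:  nop
14. crash(3):  <3:✗part t2 r>
15. deliver 0→3:  nop
16. deliver 2→1:  nop
17. deliver 1→3:  nop

r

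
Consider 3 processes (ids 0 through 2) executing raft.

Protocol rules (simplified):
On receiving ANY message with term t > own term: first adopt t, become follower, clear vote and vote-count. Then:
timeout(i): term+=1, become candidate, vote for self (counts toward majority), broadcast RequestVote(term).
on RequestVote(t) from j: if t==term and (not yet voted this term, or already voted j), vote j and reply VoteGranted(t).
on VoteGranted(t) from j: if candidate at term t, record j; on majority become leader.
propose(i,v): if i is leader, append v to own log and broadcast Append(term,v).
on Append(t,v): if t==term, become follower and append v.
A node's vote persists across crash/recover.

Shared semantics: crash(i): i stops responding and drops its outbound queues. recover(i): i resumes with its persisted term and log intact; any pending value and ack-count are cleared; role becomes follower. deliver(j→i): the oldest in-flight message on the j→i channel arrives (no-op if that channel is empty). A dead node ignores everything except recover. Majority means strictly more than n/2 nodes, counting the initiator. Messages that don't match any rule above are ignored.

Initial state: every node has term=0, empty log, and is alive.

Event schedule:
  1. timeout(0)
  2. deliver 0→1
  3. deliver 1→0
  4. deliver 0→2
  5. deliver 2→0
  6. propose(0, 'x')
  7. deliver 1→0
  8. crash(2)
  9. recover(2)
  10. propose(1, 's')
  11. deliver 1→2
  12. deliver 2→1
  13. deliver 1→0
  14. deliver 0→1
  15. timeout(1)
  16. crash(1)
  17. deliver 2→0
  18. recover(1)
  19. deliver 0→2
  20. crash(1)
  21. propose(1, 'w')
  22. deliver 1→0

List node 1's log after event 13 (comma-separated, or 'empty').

[1] timeout(0) → N0(cand t1 [-])
[2] deliver 0→1 → N1(foll t1 [-])
[3] deliver 1→0 → N0(lead t1 [-])
[4] deliver 0→2 → N2(foll t1 [-])
[5] deliver 2→0 → ∅
[6] propose(0,'x') → N0(lead t1 [x])
[7] deliver 1→0 → ∅
[8] crash(2) → N2(✗foll t1 [-])
[9] recover(2) → N2(foll t1 [-])
[10] propose(1,'s') → ∅
[11] deliver 1→2 → ∅
[12] deliver 2→1 → ∅
[13] deliver 1→0 → ∅

empty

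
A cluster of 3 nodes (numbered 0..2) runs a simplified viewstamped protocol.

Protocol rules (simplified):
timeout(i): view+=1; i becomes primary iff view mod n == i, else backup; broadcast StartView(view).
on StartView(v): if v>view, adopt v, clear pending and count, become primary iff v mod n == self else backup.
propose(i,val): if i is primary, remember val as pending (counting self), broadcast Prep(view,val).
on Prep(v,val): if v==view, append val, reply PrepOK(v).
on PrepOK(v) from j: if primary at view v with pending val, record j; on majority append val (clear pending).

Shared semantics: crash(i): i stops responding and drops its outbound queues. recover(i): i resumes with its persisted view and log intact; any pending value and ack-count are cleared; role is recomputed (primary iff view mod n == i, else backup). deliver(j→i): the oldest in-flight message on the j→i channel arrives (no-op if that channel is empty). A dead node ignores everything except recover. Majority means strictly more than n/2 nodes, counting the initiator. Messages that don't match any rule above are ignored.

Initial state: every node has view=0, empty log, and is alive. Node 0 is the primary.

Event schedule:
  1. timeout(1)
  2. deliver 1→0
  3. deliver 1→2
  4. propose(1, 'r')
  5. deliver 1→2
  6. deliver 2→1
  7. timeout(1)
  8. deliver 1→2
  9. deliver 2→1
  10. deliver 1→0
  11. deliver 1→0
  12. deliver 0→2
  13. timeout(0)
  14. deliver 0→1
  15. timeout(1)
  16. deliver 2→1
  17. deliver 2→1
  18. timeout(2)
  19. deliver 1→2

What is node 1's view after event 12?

step 1 timeout(1): 1={prim,v=1,log=-}
step 2 deliver 1→0: 0={back,v=1,log=-}
step 3 deliver 1→2: 2={back,v=1,log=-}
step 4 propose(1,'r'): —
step 5 deliver 1→2: 2={back,v=1,log=r}
step 6 deliver 2→1: 1={prim,v=1,log=r}
step 7 timeout(1): 1={back,v=2,log=r}
step 8 deliver 1→2: 2={prim,v=2,log=r}
step 9 deliver 2→1: —
step 10 deliver 1→0: 0={back,v=1,log=r}
step 11 deliver 1→0: 0={back,v=2,log=r}
step 12 deliver 0→2: —

2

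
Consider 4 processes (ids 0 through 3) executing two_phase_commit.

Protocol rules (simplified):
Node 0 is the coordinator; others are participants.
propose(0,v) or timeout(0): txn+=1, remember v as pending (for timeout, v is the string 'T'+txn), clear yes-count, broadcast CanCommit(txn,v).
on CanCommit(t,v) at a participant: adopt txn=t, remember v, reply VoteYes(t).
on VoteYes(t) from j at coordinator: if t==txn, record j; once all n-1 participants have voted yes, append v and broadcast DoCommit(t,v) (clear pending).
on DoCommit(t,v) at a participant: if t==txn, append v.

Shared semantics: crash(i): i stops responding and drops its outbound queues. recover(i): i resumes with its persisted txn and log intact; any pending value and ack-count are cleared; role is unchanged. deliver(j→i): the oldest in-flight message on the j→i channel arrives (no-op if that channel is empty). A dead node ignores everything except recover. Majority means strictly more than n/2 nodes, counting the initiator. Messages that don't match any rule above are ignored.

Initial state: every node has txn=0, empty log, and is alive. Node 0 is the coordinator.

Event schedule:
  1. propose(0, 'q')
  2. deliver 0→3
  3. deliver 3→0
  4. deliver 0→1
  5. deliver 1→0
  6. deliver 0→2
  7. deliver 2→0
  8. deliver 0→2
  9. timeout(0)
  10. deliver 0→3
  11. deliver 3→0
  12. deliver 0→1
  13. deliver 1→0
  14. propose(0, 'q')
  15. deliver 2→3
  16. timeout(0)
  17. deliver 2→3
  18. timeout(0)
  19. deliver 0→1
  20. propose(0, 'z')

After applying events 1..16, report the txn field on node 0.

4

1. propose(0,'q'):  <0:coor t1 ->
2. deliver 0→3:  <3:part t1 ->
3. deliver 3→0:  nop
4. deliver 0→1:  <1:part t1 ->
5. deliver 1→0:  nop
6. deliver 0→2:  <2:part t1 ->
7. deliver 2→0:  <0:coor t1 q>
8. deliver 0→2:  <2:part t1 q>
9. timeout(0):  <0:coor t2 q>
10. deliver 0→3:  <3:part t1 q>
11. deliver 3→0:  nop
12. deliver 0→1:  <1:part t1 q>
13. deliver 1→0:  nop
14. propose(0,'q'):  <0:coor t3 q>
15. deliver 2→3:  nop
16. timeout(0):  <0:coor t4 q>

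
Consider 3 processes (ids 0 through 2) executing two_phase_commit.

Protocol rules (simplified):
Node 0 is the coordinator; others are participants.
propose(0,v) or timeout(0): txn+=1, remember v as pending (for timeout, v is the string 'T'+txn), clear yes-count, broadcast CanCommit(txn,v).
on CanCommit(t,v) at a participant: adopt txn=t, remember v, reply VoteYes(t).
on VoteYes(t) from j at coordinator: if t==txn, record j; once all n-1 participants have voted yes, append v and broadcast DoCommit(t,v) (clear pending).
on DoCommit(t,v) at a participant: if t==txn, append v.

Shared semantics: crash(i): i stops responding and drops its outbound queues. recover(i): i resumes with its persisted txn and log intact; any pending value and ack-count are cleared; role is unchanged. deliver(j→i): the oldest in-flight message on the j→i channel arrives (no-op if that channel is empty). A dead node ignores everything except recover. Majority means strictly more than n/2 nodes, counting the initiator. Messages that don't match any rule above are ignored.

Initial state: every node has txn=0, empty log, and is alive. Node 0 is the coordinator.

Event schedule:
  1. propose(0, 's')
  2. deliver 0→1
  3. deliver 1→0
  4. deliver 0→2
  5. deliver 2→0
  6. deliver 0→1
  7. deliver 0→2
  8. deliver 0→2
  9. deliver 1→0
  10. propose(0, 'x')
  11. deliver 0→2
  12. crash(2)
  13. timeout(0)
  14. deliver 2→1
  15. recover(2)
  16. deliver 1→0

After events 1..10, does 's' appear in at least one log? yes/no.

yes

step 1 propose(0,'s'): 0={coor,t=1,log=-}
step 2 deliver 0→1: 1={part,t=1,log=-}
step 3 deliver 1→0: —
step 4 deliver 0→2: 2={part,t=1,log=-}
step 5 deliver 2→0: 0={coor,t=1,log=s}
step 6 deliver 0→1: 1={part,t=1,log=s}
step 7 deliver 0→2: 2={part,t=1,log=s}
step 8 deliver 0→2: —
step 9 deliver 1→0: —
step 10 propose(0,'x'): 0={coor,t=2,log=s}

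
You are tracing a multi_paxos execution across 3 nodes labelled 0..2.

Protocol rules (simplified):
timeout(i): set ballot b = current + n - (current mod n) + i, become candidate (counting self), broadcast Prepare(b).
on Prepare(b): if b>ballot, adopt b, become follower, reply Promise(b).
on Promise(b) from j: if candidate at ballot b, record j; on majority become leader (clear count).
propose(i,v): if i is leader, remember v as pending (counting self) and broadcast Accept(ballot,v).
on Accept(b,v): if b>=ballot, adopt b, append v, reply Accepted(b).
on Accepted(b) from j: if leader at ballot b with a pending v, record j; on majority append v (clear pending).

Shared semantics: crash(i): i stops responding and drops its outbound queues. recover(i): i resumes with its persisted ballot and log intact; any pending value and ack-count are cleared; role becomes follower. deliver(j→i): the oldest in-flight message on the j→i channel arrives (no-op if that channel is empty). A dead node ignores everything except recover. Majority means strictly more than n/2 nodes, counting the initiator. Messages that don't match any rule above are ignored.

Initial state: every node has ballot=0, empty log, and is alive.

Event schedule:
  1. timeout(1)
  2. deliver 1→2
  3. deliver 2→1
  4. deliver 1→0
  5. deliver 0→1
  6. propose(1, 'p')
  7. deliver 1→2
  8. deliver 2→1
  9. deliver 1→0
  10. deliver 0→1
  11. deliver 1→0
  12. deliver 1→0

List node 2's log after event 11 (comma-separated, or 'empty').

p

step 1 timeout(1): 1={cand,b=4,log=-}
step 2 deliver 1→2: 2={foll,b=4,log=-}
step 3 deliver 2→1: 1={lead,b=4,log=-}
step 4 deliver 1→0: 0={foll,b=4,log=-}
step 5 deliver 0→1: —
step 6 propose(1,'p'): —
step 7 deliver 1→2: 2={foll,b=4,log=p}
step 8 deliver 2→1: 1={lead,b=4,log=p}
step 9 deliver 1→0: 0={foll,b=4,log=p}
step 10 deliver 0→1: —
step 11 deliver 1→0: —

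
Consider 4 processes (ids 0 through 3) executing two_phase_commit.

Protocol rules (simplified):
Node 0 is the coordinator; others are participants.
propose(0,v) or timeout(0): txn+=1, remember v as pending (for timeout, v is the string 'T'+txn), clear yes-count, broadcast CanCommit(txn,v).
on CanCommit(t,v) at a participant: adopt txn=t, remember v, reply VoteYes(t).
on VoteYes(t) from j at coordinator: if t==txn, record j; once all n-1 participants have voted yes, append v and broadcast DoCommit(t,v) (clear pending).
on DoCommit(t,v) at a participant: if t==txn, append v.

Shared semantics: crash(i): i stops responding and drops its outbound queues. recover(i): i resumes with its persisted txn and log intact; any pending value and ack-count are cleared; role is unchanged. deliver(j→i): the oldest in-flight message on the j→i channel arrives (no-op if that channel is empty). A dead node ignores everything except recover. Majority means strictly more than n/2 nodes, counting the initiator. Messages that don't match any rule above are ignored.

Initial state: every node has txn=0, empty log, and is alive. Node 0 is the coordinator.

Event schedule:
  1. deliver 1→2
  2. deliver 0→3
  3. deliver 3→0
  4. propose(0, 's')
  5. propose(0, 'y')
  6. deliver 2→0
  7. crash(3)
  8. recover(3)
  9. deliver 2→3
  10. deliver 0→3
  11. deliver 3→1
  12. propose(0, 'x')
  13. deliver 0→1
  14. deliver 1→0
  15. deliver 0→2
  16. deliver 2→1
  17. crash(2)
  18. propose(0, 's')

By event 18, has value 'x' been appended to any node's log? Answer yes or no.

1. deliver 1→2:  nop
2. deliver 0→3:  nop
3. deliver 3→0:  nop
4. propose(0,'s'):  <0:coor t1 ->
5. propose(0,'y'):  <0:coor t2 ->
6. deliver 2→0:  nop
7. crash(3):  <3:✗part t0 ->
8. recover(3):  <3:part t0 ->
9. deliver 2→3:  nop
10. deliver 0→3:  <3:part t1 ->
11. deliver 3→1:  nop
12. propose(0,'x'):  <0:coor t3 ->
13. deliver 0→1:  <1:part t1 ->
14. deliver 1→0:  nop
15. deliver 0→2:  <2:part t1 ->
16. deliver 2→1:  nop
17. crash(2):  <2:✗part t1 ->
18. propose(0,'s'):  <0:coor t4 ->

no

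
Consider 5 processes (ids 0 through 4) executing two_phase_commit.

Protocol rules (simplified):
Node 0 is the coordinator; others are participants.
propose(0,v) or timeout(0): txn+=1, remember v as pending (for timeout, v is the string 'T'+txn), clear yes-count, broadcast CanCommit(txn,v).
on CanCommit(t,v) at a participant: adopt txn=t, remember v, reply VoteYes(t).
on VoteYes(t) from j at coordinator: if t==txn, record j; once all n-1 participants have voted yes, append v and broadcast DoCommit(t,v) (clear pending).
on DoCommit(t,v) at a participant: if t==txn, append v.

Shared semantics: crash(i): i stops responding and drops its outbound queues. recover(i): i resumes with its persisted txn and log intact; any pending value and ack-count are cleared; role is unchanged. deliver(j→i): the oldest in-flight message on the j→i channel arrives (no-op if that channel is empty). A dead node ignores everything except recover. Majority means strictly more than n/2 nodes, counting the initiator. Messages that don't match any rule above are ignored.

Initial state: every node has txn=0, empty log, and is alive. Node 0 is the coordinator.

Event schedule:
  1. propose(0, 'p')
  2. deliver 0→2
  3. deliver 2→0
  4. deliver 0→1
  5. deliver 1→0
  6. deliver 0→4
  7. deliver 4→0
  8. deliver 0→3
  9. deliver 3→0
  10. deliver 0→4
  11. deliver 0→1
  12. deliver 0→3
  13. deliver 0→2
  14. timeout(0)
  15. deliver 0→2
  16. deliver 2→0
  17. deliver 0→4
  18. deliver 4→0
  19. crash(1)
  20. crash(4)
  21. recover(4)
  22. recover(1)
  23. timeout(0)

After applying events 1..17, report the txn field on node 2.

after 1 — propose(0,'p'): n0:coor/t1/[-]
after 2 — deliver 0→2: n2:part/t1/[-]
after 3 — deliver 2→0: ·
after 4 — deliver 0→1: n1:part/t1/[-]
after 5 — deliver 1→0: ·
after 6 — deliver 0→4: n4:part/t1/[-]
after 7 — deliver 4→0: ·
after 8 — deliver 0→3: n3:part/t1/[-]
after 9 — deliver 3→0: n0:coor/t1/[p]
after 10 — deliver 0→4: n4:part/t1/[p]
after 11 — deliver 0→1: n1:part/t1/[p]
after 12 — deliver 0→3: n3:part/t1/[p]
after 13 — deliver 0→2: n2:part/t1/[p]
after 14 — timeout(0): n0:coor/t2/[p]
after 15 — deliver 0→2: n2:part/t2/[p]
after 16 — deliver 2→0: ·
after 17 — deliver 0→4: n4:part/t2/[p]

2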